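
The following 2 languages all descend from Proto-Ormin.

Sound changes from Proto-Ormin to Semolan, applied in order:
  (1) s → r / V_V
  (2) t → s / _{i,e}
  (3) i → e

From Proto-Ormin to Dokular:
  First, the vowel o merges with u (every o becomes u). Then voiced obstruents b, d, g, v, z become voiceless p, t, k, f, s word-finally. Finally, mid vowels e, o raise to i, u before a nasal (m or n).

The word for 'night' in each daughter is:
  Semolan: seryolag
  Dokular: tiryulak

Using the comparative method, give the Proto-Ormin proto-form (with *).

*tiryolag

Position 1: Semolan has s, Dokular has t. Taking the neighbouring segments as reconstructed: Semolan s could go back to *t or *s; Dokular t can only go back to *t — the one source consistent with every daughter is *t.
Position 5: Semolan has o, Dokular has u. Semolan preserves o here (none of its changes turn any other segment into o), so the proto-segment is *o.
Continuing position by position gives *tiryolag; check it forward:
Semolan: *tiryolag
  tiryolag (rule 1 does not apply)
  tiryolag → siryolag   [palatalisation]
  siryolag → seryolag   [vowel merger]
  giving Semolan seryolag.
Dokular: *tiryolag > tiryulag > tiryulak  (by vowel merger, final devoicing)
No other proto-form is consistent with every reflex, so the reconstruction is *tiryolag.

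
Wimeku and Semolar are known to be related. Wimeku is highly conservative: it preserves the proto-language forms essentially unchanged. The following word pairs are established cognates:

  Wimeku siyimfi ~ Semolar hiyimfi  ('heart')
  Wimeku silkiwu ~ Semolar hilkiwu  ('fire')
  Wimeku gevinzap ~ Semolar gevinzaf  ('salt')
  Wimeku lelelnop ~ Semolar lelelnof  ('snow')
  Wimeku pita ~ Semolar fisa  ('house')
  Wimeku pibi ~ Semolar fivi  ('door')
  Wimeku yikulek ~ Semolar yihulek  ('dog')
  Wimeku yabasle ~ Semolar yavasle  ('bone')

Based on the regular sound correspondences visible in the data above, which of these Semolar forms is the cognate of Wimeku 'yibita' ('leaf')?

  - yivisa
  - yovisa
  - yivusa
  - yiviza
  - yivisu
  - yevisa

pibi ~ fivi — Wimeku b corresponds to Semolar v between vowels (before a front vowel).
pita ~ fisa — Wimeku t corresponds to Semolar s between vowels (before a back vowel).
Applying these to Wimeku 'yibita':
  yibita → yivita   (b→v between vowels (before a front vowel))
  yivita → yivisa   (t→s between vowels (before a back vowel))
So the Semolar cognate is 'yivisa'.

yivisa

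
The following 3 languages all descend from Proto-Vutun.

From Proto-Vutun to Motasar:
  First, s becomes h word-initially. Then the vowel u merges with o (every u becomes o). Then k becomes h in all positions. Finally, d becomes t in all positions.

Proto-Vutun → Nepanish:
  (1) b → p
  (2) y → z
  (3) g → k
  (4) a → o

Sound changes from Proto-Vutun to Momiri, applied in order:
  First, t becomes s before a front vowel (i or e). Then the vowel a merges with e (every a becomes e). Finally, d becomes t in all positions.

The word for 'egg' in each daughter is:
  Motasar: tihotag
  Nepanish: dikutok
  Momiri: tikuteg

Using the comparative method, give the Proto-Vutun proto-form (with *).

Position 7: Motasar has g, Nepanish has k, Momiri has g. Motasar preserves g here (none of its changes turn any other segment into g), so the proto-segment is *g.
Position 3: Motasar has h, Nepanish has k, Momiri has k. Momiri preserves k here (none of its changes turn any other segment into k), so the proto-segment is *k.
This points to *dikutag. Verify forward in each daughter:
Motasar: *dikutag
  dikutag (rule 1 does not apply)
  dikutag → dikotag   [vowel merger]
  dikotag → dihotag   [unconditioned shift]
  dihotag → tihotag   [unconditioned shift]
  giving Motasar tihotag.
Nepanish: *dikutag > dikutak > dikutok  (by unconditioned shift, vowel merger)
Momiri: start from *dikutag.
  rule 1: no change — dikutag
  rule 2 (vowel merger): dikutag → dikuteg
  rule 3 (unconditioned shift): dikuteg → tikuteg
  ⇒ Momiri tikuteg
No other proto-form is consistent with every reflex, so the reconstruction is *dikutag.

*dikutag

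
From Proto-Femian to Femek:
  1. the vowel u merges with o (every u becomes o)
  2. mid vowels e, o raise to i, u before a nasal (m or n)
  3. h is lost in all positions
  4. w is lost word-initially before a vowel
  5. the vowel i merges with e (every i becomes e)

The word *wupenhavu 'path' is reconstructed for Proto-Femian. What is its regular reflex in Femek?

openavo

Femek: start from *wupenhavu.
  rule 1 (vowel merger): wupenhavu → wopenhavo
  rule 2 (pre-nasal raising): wopenhavo → wopinhavo
  rule 3 (h-loss): wopinhavo → wopinavo
  rule 4 (glide loss): wopinavo → opinavo
  rule 5 (vowel merger): opinavo → openavo
  ⇒ Femek openavo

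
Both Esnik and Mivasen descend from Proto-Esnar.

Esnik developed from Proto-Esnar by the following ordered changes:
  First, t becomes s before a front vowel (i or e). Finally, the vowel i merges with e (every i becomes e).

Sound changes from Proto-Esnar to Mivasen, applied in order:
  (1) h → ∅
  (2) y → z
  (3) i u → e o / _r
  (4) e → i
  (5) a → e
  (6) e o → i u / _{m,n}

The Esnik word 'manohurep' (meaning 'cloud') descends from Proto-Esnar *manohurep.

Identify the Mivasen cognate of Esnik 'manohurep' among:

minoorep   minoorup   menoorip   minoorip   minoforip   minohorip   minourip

Mivasen: *manohurep
  manohurep → manourep   [h-loss]
  manourep (rule 2 does not apply)
  manourep → manoorep   [pre-rhotic lowering]
  manoorep → manoorip   [vowel merger]
  manoorip → menoorip   [vowel merger]
  menoorip → minoorip   [pre-nasal raising]
  giving Mivasen minoorip.
Only 'minoorip' matches the regular Mivasen development of *manohurep.

minoorip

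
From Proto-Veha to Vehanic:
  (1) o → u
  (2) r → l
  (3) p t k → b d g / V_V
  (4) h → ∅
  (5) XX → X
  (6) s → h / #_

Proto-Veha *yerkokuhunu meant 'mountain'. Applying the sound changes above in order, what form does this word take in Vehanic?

Vehanic: *yerkokuhunu
  yerkokuhunu → yerkukuhunu   [vowel merger]
  yerkukuhunu → yelkukuhunu   [unconditioned shift]
  yelkukuhunu → yelkuguhunu   [intervocalic voicing]
  yelkuguhunu → yelkuguunu   [h-loss]
  yelkuguunu → yelkugunu   [degemination]
  yelkugunu (rule 6 does not apply)
  giving Vehanic yelkugunu.

yelkugunu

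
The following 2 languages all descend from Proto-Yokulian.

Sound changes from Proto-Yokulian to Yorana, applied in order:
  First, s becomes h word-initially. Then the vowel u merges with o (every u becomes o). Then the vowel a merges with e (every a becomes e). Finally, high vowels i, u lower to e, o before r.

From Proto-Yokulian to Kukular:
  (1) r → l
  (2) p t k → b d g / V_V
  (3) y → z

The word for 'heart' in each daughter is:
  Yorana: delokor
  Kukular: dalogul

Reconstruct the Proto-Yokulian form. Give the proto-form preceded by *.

Position 2: Yorana has e, Kukular has a. Kukular preserves a here (none of its changes turn any other segment into a), so the proto-segment is *a.
Position 5: Yorana has k, Kukular has g. Yorana preserves k here (none of its changes turn any other segment into k), so the proto-segment is *k.
Verify the candidate proto-form against each daughter:
Yorana: *dalokur
  dalokur (rule 1 does not apply)
  dalokur → dalokor   [vowel merger]
  dalokor → delokor   [vowel merger]
  delokor (rule 4 does not apply)
  giving Yorana delokor.
Kukular: *dalokur > dalokul > dalogul  (by unconditioned shift, intervocalic voicing)
Only *dalokur yields all of Yorana delokor, Kukular dalogul.

*dalokur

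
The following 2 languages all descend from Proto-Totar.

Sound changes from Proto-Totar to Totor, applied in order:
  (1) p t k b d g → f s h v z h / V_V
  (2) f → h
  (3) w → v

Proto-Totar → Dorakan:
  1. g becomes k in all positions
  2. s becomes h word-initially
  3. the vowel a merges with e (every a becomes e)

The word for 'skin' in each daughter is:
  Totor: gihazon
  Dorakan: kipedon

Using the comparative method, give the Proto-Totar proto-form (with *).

Position 1: Totor has g, Dorakan has k. Totor preserves g here (none of its changes turn any other segment into g), so the proto-segment is *g.
Position 3: Totor has h, Dorakan has p. Dorakan preserves p here (none of its changes turn any other segment into p), so the proto-segment is *p.
Verify the candidate proto-form against each daughter:
Totor: *gipadon > gifazon > gihazon  (by intervocalic lenition, unconditioned shift)
Dorakan: *gipadon > kipadon > kipedon  (by unconditioned shift, vowel merger)
*gipadon is the unique common source.

*gipadon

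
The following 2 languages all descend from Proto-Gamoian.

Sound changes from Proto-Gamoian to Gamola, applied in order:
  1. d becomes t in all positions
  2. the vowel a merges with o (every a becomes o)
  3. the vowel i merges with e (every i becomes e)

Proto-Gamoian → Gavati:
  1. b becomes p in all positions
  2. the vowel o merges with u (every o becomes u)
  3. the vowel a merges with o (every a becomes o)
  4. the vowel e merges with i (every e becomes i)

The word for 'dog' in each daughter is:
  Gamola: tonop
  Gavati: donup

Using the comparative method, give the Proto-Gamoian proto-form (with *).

Position 2: Gamola has o, Gavati has o. In Gavati, o can only continue *a, so the proto-segment is *a.
Position 4: Gamola has o, Gavati has u. Taking the neighbouring segments as reconstructed: Gamola o could go back to *a or *o; Gavati u could go back to *o or *u — the one source consistent with every daughter is *o.
Continuing position by position gives *danop; check it forward:
Gamola: start from *danop.
  rule 1 (unconditioned shift): danop → tanop
  rule 2 (vowel merger): tanop → tonop
  rule 3: no change — tonop
  ⇒ Gamola tonop
Gavati: *danop > danup > donup  (by vowel merger, vowel merger)
*danop is the unique common source.

*danop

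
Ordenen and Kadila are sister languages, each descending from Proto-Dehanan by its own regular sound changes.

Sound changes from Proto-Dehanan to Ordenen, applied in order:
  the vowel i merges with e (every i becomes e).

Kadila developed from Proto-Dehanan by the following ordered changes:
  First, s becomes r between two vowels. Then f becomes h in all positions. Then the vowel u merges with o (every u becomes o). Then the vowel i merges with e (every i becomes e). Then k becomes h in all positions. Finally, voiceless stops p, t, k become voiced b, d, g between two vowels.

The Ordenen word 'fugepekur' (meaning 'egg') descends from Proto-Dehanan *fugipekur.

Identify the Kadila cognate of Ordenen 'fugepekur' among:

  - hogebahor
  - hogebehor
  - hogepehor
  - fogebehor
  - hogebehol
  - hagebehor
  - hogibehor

hogebehor

Kadila: *fugipekur > hugipekur > hogipekor > hogepekor > hogepehor > hogebehor  (by unconditioned shift, vowel merger, vowel merger, unconditioned shift, intervocalic voicing)
Only 'hogebehor' matches the regular Kadila development of *fugipekur.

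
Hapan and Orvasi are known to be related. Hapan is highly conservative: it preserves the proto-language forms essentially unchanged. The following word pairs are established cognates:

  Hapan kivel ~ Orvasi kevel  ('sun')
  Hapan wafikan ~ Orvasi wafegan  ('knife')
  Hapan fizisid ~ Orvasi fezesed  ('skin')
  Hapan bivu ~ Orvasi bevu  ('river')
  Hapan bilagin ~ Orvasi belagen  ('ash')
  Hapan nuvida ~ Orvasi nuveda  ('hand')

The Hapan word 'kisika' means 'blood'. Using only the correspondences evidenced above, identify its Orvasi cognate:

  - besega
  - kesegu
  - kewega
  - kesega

wafikan ~ wafegan, fizisid ~ fezesed — Hapan i corresponds to Orvasi e after a consonant, before a consonant other than r, m, n, p, b, f, v.
wafikan ~ wafegan — Hapan k corresponds to Orvasi g between vowels (before a back vowel).
Applying these to Hapan 'kisika':
  kisika → kesika   (i→e after a consonant, before a consonant other than r, m, n, p, b, f, v)
  kesika → keseka   (i→e after a consonant, before a consonant other than r, m, n, p, b, f, v)
  keseka → kesega   (k→g between vowels (before a back vowel))
So the Orvasi cognate is 'kesega'.

kesega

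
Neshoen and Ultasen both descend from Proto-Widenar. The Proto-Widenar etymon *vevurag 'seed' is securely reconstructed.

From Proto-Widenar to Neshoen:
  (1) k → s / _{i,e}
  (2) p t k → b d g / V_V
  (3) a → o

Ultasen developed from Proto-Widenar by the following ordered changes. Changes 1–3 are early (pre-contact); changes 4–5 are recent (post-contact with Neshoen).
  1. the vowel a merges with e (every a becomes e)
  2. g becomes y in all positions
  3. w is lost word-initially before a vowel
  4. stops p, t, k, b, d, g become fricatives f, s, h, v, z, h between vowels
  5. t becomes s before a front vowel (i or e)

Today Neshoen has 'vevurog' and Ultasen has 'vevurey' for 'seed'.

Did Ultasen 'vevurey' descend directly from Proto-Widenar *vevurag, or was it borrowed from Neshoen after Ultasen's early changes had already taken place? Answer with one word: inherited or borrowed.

inherited

If inherited, *vevurag would pass through all of Ultasen's changes:
Ultasen: *vevurag
  vevurag → vevureg   [vowel merger]
  vevureg → vevurey   [unconditioned shift]
  vevurey (rule 3 does not apply)
  vevurey (rule 4 does not apply)
  vevurey (rule 5 does not apply)
  giving Ultasen vevurey.
If borrowed from Neshoen 'vevurog' after the early changes, it would undergo only the recent ones:
  rule 4 (intervocalic lenition): no change (vevurog)
  rule 5 (palatalisation): no change (vevurog)
  ⇒ as a loan: vevurog
Ultasen 'vevurey' matches the inherited outcome exactly, so it is an inherited cognate, not a loan.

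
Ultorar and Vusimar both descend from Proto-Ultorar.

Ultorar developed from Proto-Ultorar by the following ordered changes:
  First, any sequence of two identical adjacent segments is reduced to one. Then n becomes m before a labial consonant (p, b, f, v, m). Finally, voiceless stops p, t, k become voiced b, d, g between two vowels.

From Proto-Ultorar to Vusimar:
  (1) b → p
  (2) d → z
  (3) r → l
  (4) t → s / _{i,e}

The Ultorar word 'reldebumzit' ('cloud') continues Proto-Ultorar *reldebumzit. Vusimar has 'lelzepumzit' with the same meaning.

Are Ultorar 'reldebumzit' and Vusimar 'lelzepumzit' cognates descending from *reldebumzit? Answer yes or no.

Derive the expected Vusimar reflex of *reldebumzit:
Vusimar: start from *reldebumzit.
  rule 1 (unconditioned shift): reldebumzit → reldepumzit
  rule 2 (unconditioned shift): reldepumzit → relzepumzit
  rule 3 (unconditioned shift): relzepumzit → lelzepumzit
  rule 4: no change — lelzepumzit
  ⇒ Vusimar lelzepumzit
Vusimar 'lelzepumzit' matches the regular reflex exactly, so the pair is cognate.

yes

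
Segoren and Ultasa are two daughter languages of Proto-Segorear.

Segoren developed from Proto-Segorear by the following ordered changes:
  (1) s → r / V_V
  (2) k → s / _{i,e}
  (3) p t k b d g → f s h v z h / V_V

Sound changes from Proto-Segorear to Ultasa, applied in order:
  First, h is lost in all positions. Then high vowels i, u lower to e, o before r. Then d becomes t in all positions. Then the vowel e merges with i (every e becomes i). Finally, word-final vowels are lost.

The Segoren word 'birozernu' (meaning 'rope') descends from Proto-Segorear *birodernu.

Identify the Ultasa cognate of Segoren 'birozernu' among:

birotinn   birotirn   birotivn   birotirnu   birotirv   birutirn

birotirn

Ultasa: *birodernu > berodernu > beroternu > birotirnu > birotirn  (by pre-rhotic lowering, unconditioned shift, vowel merger, apocope)
Only 'birotirn' matches the regular Ultasa development of *birodernu.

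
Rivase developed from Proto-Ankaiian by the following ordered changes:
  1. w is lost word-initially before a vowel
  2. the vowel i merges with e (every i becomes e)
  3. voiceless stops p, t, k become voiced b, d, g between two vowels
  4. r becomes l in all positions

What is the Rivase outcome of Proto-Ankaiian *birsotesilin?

Rivase: *birsotesilin
  birsotesilin (rule 1 does not apply)
  birsotesilin → bersoteselen   [vowel merger]
  bersoteselen → bersodeselen   [intervocalic voicing]
  bersodeselen → belsodeselen   [unconditioned shift]
  giving Rivase belsodeselen.

belsodeselen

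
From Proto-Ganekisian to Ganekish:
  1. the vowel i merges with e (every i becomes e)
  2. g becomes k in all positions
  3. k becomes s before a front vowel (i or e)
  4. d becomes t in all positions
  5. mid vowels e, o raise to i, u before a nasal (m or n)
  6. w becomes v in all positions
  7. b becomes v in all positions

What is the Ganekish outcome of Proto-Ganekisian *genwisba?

sinvesva

Ganekish: start from *genwisba.
  rule 1 (vowel merger): genwisba → genwesba
  rule 2 (unconditioned shift): genwesba → kenwesba
  rule 3 (palatalisation): kenwesba → senwesba
  rule 4: no change — senwesba
  rule 5 (pre-nasal raising): senwesba → sinwesba
  rule 6 (unconditioned shift): sinwesba → sinvesba
  rule 7 (unconditioned shift): sinvesba → sinvesva
  ⇒ Ganekish sinvesva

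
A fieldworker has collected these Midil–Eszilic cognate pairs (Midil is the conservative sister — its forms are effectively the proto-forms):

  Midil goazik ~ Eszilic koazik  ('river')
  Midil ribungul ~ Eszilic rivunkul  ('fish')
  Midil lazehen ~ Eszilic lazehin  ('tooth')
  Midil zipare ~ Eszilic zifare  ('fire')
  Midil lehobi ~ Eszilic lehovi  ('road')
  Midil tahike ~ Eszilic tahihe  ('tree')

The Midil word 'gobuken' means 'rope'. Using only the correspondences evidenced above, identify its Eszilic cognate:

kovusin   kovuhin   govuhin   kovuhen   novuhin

kovuhin

goazik ~ koazik — Midil g corresponds to Eszilic k word-initially before a back vowel.
ribungul ~ rivunkul — Midil b corresponds to Eszilic v between vowels (before a back vowel).
tahike ~ tahihe — Midil k corresponds to Eszilic h between vowels (before a front vowel).
lazehen ~ lazehin — Midil e corresponds to Eszilic i after a consonant, before a nasal.
Applying these to Midil 'gobuken':
  gobuken → kobuken   (g→k word-initially before a back vowel)
  kobuken → kovuken   (b→v between vowels (before a back vowel))
  kovuken → kovuhen   (k→h between vowels (before a front vowel))
  kovuhen → kovuhin   (e→i after a consonant, before a nasal)
So the Eszilic cognate is 'kovuhin'.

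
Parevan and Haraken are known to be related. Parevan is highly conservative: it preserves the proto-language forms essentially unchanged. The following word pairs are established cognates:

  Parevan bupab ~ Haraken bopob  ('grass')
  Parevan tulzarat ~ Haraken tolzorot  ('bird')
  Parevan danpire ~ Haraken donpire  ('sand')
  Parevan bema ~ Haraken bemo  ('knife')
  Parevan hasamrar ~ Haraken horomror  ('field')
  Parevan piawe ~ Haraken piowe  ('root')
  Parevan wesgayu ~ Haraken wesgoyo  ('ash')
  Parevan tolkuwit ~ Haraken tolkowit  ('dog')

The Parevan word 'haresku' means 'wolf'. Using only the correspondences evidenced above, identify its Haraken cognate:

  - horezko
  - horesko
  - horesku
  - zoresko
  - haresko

horesko

tulzarat ~ tolzorot, hasamrar ~ horomror — Parevan a corresponds to Haraken o after a consonant, before r.
wesgayu ~ wesgoyo — Parevan u corresponds to Haraken o word-finally.
Applying these to Parevan 'haresku':
  haresku → horesku   (a→o after a consonant, before r)
  horesku → horesko   (u→o word-finally)
So the Haraken cognate is 'horesko'.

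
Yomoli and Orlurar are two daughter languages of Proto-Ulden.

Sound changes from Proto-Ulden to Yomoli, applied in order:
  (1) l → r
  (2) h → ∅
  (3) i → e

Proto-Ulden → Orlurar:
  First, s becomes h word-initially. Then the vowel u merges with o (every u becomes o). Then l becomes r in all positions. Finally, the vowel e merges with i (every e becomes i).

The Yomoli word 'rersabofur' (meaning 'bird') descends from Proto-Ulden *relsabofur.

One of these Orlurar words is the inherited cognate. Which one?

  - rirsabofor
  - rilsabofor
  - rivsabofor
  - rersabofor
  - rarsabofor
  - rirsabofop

rirsabofor

Orlurar: *relsabofur
  relsabofur (rule 1 does not apply)
  relsabofur → relsabofor   [vowel merger]
  relsabofor → rersabofor   [unconditioned shift]
  rersabofor → rirsabofor   [vowel merger]
  giving Orlurar rirsabofor.
The other candidates each miss or misapply at least one Orlurar change.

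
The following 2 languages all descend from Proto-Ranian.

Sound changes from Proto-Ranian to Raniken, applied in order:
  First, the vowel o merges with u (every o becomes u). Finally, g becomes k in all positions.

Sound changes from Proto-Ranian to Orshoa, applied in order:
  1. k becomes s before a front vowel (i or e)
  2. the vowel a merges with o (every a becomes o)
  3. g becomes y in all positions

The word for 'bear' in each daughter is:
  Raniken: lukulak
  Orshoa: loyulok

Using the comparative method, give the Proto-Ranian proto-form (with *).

*logulak

Position 2: Raniken has u, Orshoa has o. Taking the neighbouring segments as reconstructed: Raniken u could go back to *o or *u; Orshoa o could go back to *a or *o — the one source consistent with every daughter is *o.
Position 3: Raniken has k, Orshoa has y. Taking the neighbouring segments as reconstructed: Raniken k could go back to *k or *g; Orshoa y could go back to *g or *y — the one source consistent with every daughter is *g.
Verify the candidate proto-form against each daughter:
Raniken: *logulak > lugulak > lukulak  (by vowel merger, unconditioned shift)
Orshoa: start from *logulak.
  rule 1: no change — logulak
  rule 2 (vowel merger): logulak → logulok
  rule 3 (unconditioned shift): logulok → loyulok
  ⇒ Orshoa loyulok
Only *logulak yields all of Raniken lukulak, Orshoa loyulok.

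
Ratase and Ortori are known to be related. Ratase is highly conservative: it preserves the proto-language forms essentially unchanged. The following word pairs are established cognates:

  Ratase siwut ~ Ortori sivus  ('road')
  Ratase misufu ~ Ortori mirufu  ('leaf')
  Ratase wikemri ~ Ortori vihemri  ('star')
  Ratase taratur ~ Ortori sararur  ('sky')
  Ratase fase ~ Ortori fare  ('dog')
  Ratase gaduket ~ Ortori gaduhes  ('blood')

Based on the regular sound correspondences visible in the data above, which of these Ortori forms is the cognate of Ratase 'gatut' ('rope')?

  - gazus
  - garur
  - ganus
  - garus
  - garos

taratur ~ sararur — Ratase t corresponds to Ortori r between vowels (before a back vowel).
siwut ~ sivus, gaduket ~ gaduhes — Ratase t corresponds to Ortori s word-finally.
Applying these to Ratase 'gatut':
  gatut → garut   (t→r between vowels (before a back vowel))
  garut → garus   (t→s word-finally)
So the Ortori cognate is 'garus'.

garus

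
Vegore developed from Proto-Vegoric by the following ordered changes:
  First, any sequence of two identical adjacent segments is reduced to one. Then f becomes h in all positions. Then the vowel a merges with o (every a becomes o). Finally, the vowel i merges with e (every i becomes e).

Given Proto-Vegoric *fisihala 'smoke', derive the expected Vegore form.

Vegore: *fisihala
  fisihala (rule 1 does not apply)
  fisihala → hisihala   [unconditioned shift]
  hisihala → hisiholo   [vowel merger]
  hisiholo → heseholo   [vowel merger]
  giving Vegore heseholo.

heseholo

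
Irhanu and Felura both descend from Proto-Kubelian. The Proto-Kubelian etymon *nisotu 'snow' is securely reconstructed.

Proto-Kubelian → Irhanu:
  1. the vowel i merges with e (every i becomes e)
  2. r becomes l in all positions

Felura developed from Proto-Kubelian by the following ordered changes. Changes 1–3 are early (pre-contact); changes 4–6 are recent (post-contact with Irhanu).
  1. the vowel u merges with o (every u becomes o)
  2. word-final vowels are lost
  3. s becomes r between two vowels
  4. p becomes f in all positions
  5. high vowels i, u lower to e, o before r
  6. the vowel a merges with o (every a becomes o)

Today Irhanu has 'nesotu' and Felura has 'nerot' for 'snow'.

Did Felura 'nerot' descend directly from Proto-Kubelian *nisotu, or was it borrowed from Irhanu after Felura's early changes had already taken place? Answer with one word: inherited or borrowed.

inherited

If inherited, *nisotu would pass through all of Felura's changes:
Felura: start from *nisotu.
  rule 1 (vowel merger): nisotu → nisoto
  rule 2 (apocope): nisoto → nisot
  rule 3 (rhotacism): nisot → nirot
  rule 4: no change — nirot
  rule 5 (pre-rhotic lowering): nirot → nerot
  rule 6: no change — nerot
  ⇒ Felura nerot
If borrowed from Irhanu 'nesotu' after the early changes, it would undergo only the recent ones:
  rule 4 (unconditioned shift): no change (nesotu)
  rule 5 (pre-rhotic lowering): no change (nesotu)
  rule 6 (vowel merger): no change (nesotu)
  ⇒ as a loan: nesotu
Felura 'nerot' matches the inherited outcome exactly, so it is an inherited cognate, not a loan.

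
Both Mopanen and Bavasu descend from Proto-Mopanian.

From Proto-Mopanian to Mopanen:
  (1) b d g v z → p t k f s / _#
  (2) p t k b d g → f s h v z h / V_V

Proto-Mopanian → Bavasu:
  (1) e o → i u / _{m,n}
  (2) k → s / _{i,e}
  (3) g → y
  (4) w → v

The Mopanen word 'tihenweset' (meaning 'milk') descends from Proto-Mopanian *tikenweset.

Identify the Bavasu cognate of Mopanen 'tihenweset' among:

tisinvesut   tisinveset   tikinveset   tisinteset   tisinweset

tisinveset

Bavasu: *tikenweset > tikinweset > tisinweset > tisinveset  (by pre-nasal raising, palatalisation, unconditioned shift)
The other candidates each miss or misapply at least one Bavasu change.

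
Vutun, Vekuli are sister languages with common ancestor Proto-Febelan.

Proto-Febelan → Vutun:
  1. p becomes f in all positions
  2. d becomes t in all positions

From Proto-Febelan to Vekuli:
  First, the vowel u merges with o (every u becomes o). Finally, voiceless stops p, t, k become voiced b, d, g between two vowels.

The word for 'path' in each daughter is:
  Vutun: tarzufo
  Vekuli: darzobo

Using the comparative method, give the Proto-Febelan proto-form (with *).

Position 5: Vutun has u, Vekuli has o. Vutun preserves u here (none of its changes turn any other segment into u), so the proto-segment is *u.
Position 1: Vutun has t, Vekuli has d. Taking the neighbouring segments as reconstructed: Vutun t could go back to *t or *d; Vekuli d can only go back to *d — the one source consistent with every daughter is *d.
This points to *darzupo. Verify forward in each daughter:
Vutun: *darzupo > darzufo > tarzufo  (by unconditioned shift, unconditioned shift)
Vekuli: *darzupo
  darzupo → darzopo   [vowel merger]
  darzopo → darzobo   [intervocalic voicing]
  giving Vekuli darzobo.
*darzupo is the unique common source.

*darzupo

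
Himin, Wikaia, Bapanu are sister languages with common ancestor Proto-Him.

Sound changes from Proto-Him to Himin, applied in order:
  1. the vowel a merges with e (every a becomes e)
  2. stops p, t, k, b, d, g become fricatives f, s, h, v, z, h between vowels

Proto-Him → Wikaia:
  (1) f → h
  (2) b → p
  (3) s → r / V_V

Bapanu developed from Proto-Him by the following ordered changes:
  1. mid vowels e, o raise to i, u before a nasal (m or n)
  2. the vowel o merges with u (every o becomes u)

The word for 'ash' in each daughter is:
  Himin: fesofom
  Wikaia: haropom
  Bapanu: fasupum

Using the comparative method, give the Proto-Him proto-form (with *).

*fasopom

Position 1: Himin has f, Wikaia has h, Bapanu has f. Bapanu preserves f here (none of its changes turn any other segment into f), so the proto-segment is *f.
Position 3: Himin has s, Wikaia has r, Bapanu has s. Bapanu preserves s here (none of its changes turn any other segment into s), so the proto-segment is *s.
Position 6: Himin has o, Wikaia has o, Bapanu has u. Himin preserves o here (none of its changes turn any other segment into o), so the proto-segment is *o.
Verify the candidate proto-form against each daughter:
Himin: start from *fasopom.
  rule 1 (vowel merger): fasopom → fesopom
  rule 2 (intervocalic lenition): fesopom → fesofom
  ⇒ Himin fesofom
Wikaia: *fasopom
  fasopom → hasopom   [unconditioned shift]
  hasopom (rule 2 does not apply)
  hasopom → haropom   [rhotacism]
  giving Wikaia haropom.
Bapanu: start from *fasopom.
  rule 1 (pre-nasal raising): fasopom → fasopum
  rule 2 (vowel merger): fasopum → fasupum
  ⇒ Bapanu fasupum
Only *fasopom yields all of Himin fesofom, Wikaia haropom, Bapanu fasupum.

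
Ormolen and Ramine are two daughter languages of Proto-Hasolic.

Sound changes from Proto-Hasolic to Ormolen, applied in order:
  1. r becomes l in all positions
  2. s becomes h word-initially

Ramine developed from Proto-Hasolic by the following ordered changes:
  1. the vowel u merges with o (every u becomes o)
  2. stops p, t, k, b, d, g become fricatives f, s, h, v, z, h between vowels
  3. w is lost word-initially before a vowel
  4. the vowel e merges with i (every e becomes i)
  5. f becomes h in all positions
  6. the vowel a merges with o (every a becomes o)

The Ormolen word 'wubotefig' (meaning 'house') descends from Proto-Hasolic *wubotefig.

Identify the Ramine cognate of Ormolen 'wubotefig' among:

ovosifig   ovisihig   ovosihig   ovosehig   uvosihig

Ramine: start from *wubotefig.
  rule 1 (vowel merger): wubotefig → wobotefig
  rule 2 (intervocalic lenition): wobotefig → wovosefig
  rule 3 (glide loss): wovosefig → ovosefig
  rule 4 (vowel merger): ovosefig → ovosifig
  rule 5 (unconditioned shift): ovosifig → ovosihig
  rule 6: no change — ovosihig
  ⇒ Ramine ovosihig
The other candidates each miss or misapply at least one Ramine change.

ovosihig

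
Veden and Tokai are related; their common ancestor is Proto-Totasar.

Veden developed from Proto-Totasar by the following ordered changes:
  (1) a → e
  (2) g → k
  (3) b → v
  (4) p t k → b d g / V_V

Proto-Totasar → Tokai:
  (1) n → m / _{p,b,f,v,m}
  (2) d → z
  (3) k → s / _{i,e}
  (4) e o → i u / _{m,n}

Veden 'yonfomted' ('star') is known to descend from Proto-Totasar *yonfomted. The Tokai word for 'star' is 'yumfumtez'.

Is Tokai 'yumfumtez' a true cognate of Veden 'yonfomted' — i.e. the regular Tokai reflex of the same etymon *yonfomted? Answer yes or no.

Derive the expected Tokai reflex of *yonfomted:
Tokai: start from *yonfomted.
  rule 1 (nasal place assimilation): yonfomted → yomfomted
  rule 2 (unconditioned shift): yomfomted → yomfomtez
  rule 3: no change — yomfomtez
  rule 4 (pre-nasal raising): yomfomtez → yumfumtez
  ⇒ Tokai yumfumtez
Tokai 'yumfumtez' matches the regular reflex exactly, so the pair is cognate.

yes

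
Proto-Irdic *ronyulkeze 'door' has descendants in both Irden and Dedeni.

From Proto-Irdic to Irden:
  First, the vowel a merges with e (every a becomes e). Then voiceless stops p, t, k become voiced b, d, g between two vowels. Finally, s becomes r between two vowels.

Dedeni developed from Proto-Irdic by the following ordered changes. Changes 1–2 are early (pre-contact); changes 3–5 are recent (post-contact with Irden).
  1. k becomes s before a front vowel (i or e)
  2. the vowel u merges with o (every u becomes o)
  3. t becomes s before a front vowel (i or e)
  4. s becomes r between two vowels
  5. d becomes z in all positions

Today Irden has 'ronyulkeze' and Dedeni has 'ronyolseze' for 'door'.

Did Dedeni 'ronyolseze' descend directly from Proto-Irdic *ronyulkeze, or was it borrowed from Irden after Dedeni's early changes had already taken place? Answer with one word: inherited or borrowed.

If inherited, *ronyulkeze would pass through all of Dedeni's changes:
Dedeni: start from *ronyulkeze.
  rule 1 (palatalisation): ronyulkeze → ronyulseze
  rule 2 (vowel merger): ronyulseze → ronyolseze
  rule 3: no change — ronyolseze
  rule 4: no change — ronyolseze
  rule 5: no change — ronyolseze
  ⇒ Dedeni ronyolseze
If borrowed from Irden 'ronyulkeze' after the early changes, it would undergo only the recent ones:
  rule 3 (palatalisation): no change (ronyulkeze)
  rule 4 (rhotacism): no change (ronyulkeze)
  rule 5 (unconditioned shift): no change (ronyulkeze)
  ⇒ as a loan: ronyulkeze
Dedeni 'ronyolseze' matches the inherited outcome exactly, so it is an inherited cognate, not a loan.

inherited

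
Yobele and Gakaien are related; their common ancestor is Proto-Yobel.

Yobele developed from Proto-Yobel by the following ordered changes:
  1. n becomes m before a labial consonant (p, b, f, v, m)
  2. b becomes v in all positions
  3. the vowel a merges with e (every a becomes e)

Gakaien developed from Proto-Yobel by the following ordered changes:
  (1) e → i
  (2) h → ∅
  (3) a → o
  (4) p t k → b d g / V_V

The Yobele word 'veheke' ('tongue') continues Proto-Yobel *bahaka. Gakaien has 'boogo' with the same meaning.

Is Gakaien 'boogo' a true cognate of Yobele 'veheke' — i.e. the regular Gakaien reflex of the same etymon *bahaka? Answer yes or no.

yes

Derive the expected Gakaien reflex of *bahaka:
Gakaien: start from *bahaka.
  rule 1: no change — bahaka
  rule 2 (h-loss): bahaka → baaka
  rule 3 (vowel merger): baaka → booko
  rule 4 (intervocalic voicing): booko → boogo
  ⇒ Gakaien boogo
Gakaien 'boogo' matches the regular reflex exactly, so the pair is cognate.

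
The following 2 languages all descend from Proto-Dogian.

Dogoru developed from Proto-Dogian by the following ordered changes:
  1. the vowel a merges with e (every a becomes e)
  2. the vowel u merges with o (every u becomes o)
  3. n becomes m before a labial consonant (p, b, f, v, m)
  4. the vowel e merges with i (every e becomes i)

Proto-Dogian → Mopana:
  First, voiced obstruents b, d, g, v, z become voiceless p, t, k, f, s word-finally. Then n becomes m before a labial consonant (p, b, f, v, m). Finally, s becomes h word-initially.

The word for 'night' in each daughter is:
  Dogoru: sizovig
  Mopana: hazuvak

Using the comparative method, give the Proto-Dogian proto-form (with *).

Position 1: Dogoru has s, Mopana has h. Dogoru preserves s here (none of its changes turn any other segment into s), so the proto-segment is *s.
Position 4: Dogoru has o, Mopana has u. Mopana preserves u here (none of its changes turn any other segment into u), so the proto-segment is *u.
Continuing position by position gives *sazuvag; check it forward:
Dogoru: start from *sazuvag.
  rule 1 (vowel merger): sazuvag → sezuveg
  rule 2 (vowel merger): sezuveg → sezoveg
  rule 3: no change — sezoveg
  rule 4 (vowel merger): sezoveg → sizovig
  ⇒ Dogoru sizovig
Mopana: start from *sazuvag.
  rule 1 (final devoicing): sazuvag → sazuvak
  rule 2: no change — sazuvak
  rule 3 (debuccalisation): sazuvak → hazuvak
  ⇒ Mopana hazuvak
*sazuvag is the unique common source.

*sazuvag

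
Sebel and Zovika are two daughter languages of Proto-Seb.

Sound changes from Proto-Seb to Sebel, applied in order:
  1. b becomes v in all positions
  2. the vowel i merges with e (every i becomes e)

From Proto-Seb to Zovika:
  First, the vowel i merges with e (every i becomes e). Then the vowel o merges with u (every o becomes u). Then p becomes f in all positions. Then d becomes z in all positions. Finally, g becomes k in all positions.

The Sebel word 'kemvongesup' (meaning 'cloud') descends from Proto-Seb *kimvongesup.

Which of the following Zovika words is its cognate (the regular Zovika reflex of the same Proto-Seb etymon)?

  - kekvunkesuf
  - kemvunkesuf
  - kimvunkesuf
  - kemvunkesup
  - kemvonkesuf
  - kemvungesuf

Zovika: *kimvongesup > kemvongesup > kemvungesup > kemvungesuf > kemvunkesuf  (by vowel merger, vowel merger, unconditioned shift, unconditioned shift)
Only 'kemvunkesuf' matches the regular Zovika development of *kimvongesup.

kemvunkesuf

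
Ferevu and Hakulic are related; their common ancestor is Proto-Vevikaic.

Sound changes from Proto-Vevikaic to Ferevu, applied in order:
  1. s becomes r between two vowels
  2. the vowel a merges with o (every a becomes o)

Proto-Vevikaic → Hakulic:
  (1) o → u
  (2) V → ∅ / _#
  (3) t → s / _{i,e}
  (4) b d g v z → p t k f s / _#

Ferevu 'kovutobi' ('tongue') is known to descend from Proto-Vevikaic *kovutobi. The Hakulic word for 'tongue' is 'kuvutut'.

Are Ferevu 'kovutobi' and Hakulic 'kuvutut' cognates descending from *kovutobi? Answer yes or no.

no

Derive the expected Hakulic reflex of *kovutobi:
Hakulic: *kovutobi
  kovutobi → kuvutubi   [vowel merger]
  kuvutubi → kuvutub   [apocope]
  kuvutub (rule 3 does not apply)
  kuvutub → kuvutup   [final devoicing]
  giving Hakulic kuvutup.
The regular Hakulic reflex would be 'kuvutup', but the attested form is 'kuvutut'. The correspondence is irregular, so they are not cognates (the Hakulic form has a different source).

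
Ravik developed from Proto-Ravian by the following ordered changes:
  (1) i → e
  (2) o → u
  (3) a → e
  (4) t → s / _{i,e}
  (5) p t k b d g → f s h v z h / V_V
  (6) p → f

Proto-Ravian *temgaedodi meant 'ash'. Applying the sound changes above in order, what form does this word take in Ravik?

Ravik: *temgaedodi > temgaedode > temgaedude > temgeedude > semgeedude > semgeezuze  (by vowel merger, vowel merger, vowel merger, palatalisation, intervocalic lenition)

semgeezuze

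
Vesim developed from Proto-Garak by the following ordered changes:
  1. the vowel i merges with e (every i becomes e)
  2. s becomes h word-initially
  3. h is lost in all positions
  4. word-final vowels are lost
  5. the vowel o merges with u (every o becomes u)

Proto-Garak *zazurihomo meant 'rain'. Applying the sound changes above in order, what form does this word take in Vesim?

Vesim: *zazurihomo
  zazurihomo → zazurehomo   [vowel merger]
  zazurehomo (rule 2 does not apply)
  zazurehomo → zazureomo   [h-loss]
  zazureomo → zazureom   [apocope]
  zazureom → zazureum   [vowel merger]
  giving Vesim zazureum.

zazureum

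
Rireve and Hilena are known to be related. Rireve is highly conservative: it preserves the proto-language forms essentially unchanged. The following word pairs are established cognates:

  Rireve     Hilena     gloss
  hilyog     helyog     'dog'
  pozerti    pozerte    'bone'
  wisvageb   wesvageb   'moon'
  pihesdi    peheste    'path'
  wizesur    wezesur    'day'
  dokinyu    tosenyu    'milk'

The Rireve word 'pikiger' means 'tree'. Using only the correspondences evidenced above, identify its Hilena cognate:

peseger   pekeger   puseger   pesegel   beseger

hilyog ~ helyog, wisvageb ~ wesvageb — Rireve i corresponds to Hilena e after a consonant, before a consonant other than r, m, n, p, b, f, v.
dokinyu ~ tosenyu — Rireve k corresponds to Hilena s between vowels (before a front vowel).
Applying these to Rireve 'pikiger':
  pikiger → pekiger   (i→e after a consonant, before a consonant other than r, m, n, p, b, f, v)
  pekiger → pesiger   (k→s between vowels (before a front vowel))
  pesiger → peseger   (i→e after a consonant, before a consonant other than r, m, n, p, b, f, v)
So the Hilena cognate is 'peseger'.

peseger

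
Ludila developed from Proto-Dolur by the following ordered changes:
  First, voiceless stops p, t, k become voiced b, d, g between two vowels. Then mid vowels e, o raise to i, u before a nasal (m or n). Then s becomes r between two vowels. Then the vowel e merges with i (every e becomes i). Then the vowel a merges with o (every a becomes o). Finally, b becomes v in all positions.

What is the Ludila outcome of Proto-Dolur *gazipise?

goziviri

Ludila: start from *gazipise.
  rule 1 (intervocalic voicing): gazipise → gazibise
  rule 2: no change — gazibise
  rule 3 (rhotacism): gazibise → gazibire
  rule 4 (vowel merger): gazibire → gazibiri
  rule 5 (vowel merger): gazibiri → gozibiri
  rule 6 (unconditioned shift): gozibiri → goziviri
  ⇒ Ludila goziviri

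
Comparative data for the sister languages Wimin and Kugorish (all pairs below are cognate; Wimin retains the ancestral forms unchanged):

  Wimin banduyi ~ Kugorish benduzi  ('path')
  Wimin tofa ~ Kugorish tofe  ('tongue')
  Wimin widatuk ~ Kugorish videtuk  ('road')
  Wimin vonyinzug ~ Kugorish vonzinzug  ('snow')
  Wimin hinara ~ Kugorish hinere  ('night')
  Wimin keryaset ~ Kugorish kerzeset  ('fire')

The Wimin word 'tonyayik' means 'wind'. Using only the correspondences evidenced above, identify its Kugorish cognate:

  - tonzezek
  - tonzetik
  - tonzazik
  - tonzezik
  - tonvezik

tonzezik

keryaset ~ kerzeset — Wimin y corresponds to Kugorish z after a consonant, before a back vowel.
widatuk ~ videtuk, keryaset ~ kerzeset — Wimin a corresponds to Kugorish e after a consonant, before a consonant other than r, m, n, p, b, f, v.
banduyi ~ benduzi — Wimin y corresponds to Kugorish z between vowels (before a front vowel).
Applying these to Wimin 'tonyayik':
  tonyayik → tonzayik   (y→z after a consonant, before a back vowel)
  tonzayik → tonzeyik   (a→e after a consonant, before a consonant other than r, m, n, p, b, f, v)
  tonzeyik → tonzezik   (y→z between vowels (before a front vowel))
So the Kugorish cognate is 'tonzezik'.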